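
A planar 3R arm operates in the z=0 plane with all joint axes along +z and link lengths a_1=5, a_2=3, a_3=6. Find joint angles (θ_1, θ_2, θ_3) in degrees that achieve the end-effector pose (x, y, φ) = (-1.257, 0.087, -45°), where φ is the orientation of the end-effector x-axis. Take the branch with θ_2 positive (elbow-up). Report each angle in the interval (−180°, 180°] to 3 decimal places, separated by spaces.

wrist centre = target − a_3·(cos φ, sin φ) = (-5.4996, 4.3296)
cos θ_2 = (48.9918−5²−3²)/(2·5·3) = 0.4997; θ_2 = 60.0180° (elbow-up)
β = atan2(4.3296,-5.4996) = 141.7881°; ψ = atan2(2.5985,6.4992) = 21.7929°
θ_1 = β − ψ = 119.9952°
θ_3 = φ − θ_1 − θ_2 = 134.9868° (wrapped to (-180°,180°])

119.995 60.018 134.987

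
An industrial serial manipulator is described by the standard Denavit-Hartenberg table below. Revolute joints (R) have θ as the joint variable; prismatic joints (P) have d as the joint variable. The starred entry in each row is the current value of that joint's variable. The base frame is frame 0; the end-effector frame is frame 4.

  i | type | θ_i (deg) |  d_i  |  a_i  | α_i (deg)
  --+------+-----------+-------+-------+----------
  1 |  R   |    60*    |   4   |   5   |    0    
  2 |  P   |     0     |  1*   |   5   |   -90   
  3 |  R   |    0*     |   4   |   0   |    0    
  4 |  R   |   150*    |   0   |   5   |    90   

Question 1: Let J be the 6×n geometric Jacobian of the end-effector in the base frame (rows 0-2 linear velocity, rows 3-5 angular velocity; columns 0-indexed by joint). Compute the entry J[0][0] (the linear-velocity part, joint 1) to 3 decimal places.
axis z_0 = ẑ; lever o_n−o_0 = (-0.6292,6.9103,2.5000)
cross product → J_v[:, 0] = (-6.9103,-0.6292,0.0000)
J_ω[:, 0] = z_0
entry J[0][0] = -6.9103

-6.910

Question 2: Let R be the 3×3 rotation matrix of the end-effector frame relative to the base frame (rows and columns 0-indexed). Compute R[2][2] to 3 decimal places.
End-effector z-axis (col 2 of R) = (0.2500,0.4330,-0.8660)
R[2][2] = -0.8660

-0.866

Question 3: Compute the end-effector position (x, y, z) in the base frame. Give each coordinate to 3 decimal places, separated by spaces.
after link 1: o_1 = (2.5000, 4.3301, 4.0000)
after link 2: o_2 = (5.0000, 8.6603, 5.0000)
after link 3: o_3 = (1.5359, 10.6603, 5.0000)
after link 4: o_4 = (-0.6292, 6.9103, 2.5000)

-0.629 6.910 2.500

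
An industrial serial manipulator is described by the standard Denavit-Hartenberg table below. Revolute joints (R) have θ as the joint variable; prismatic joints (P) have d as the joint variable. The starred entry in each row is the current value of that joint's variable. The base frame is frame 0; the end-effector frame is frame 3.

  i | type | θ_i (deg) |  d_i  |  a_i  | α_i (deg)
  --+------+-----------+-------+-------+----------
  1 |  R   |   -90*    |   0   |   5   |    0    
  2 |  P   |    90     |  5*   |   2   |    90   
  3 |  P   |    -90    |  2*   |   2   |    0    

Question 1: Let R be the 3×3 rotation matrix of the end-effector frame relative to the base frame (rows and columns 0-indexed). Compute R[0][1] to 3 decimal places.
1.000

End-effector y-axis (col 1 of R) = (1.0000,0.0000,0.0000)
R[0][1] = 1.0000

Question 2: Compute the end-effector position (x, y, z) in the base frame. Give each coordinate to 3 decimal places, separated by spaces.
after link 1: o_1 = (0.0000, -5.0000, 0.0000)
after link 2: o_2 = (2.0000, -5.0000, 5.0000)
after link 3: o_3 = (2.0000, -7.0000, 3.0000)

2.000 -7.000 3.000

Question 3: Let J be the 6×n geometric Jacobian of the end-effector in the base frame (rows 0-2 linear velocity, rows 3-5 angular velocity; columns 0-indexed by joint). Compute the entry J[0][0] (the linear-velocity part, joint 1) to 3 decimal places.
7.000

axis z_0 = ẑ; lever o_n−o_0 = (2.0000,-7.0000,3.0000)
cross product → J_v[:, 0] = (7.0000,2.0000,-0.0000)
J_ω[:, 0] = z_0
entry J[0][0] = 7.0000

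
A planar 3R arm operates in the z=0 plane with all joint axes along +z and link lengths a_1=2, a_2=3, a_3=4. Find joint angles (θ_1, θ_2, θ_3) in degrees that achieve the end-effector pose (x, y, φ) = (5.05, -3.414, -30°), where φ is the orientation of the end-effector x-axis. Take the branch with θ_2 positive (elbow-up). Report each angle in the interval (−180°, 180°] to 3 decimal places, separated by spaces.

-134.995 135.002 -30.006

wrist centre = target − a_3·(cos φ, sin φ) = (1.5859, -1.4140)
cos θ_2 = (4.5145−2²−3²)/(2·2·3) = -0.7071; θ_2 = 135.0017° (elbow-up)
β = atan2(-1.4140,1.5859) = -41.7205°; ψ = atan2(2.1213,-0.1214) = 93.2750°
θ_1 = β − ψ = -134.9955°
θ_3 = φ − θ_1 − θ_2 = -30.0062° (wrapped to (-180°,180°])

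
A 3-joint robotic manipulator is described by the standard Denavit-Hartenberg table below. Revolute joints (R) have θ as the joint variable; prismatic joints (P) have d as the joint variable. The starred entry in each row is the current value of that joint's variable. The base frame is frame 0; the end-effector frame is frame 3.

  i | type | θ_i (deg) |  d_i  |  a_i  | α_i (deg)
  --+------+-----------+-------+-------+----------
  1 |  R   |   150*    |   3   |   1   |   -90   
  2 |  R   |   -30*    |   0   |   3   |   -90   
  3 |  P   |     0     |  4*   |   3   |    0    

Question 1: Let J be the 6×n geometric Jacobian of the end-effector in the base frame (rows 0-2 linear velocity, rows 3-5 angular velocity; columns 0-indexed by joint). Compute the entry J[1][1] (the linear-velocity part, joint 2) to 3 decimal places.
-0.232

axis z_1 = (-0.5000,-0.8660,0.0000); lever o_n−o_1 = (-6.2321,3.5981,-0.4641)
cross product → J_v[:, 1] = (0.4019,-0.2321,-7.1962)
J_ω[:, 1] = z_1
entry J[1][1] = -0.2321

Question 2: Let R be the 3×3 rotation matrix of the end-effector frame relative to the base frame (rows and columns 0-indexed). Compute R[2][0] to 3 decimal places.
0.500

End-effector x-axis (col 0 of R) = (-0.7500,0.4330,0.5000)
R[2][0] = 0.5000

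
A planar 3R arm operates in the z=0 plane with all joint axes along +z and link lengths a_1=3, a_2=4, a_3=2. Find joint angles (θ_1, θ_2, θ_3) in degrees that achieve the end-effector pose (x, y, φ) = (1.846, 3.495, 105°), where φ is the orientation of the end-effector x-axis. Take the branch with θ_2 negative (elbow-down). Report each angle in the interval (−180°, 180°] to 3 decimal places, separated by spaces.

120.004 -134.997 119.993

wrist centre = target − a_3·(cos φ, sin φ) = (2.3636, 1.5631)
cos θ_2 = (8.0302−3²−4²)/(2·3·4) = -0.7071; θ_2 = -134.9974° (elbow-down)
β = atan2(1.5631,2.3636) = 33.4779°; ψ = atan2(-2.8286,0.1717) = -86.5262°
θ_1 = β − ψ = 120.0041°
θ_3 = φ − θ_1 − θ_2 = 119.9932° (wrapped to (-180°,180°])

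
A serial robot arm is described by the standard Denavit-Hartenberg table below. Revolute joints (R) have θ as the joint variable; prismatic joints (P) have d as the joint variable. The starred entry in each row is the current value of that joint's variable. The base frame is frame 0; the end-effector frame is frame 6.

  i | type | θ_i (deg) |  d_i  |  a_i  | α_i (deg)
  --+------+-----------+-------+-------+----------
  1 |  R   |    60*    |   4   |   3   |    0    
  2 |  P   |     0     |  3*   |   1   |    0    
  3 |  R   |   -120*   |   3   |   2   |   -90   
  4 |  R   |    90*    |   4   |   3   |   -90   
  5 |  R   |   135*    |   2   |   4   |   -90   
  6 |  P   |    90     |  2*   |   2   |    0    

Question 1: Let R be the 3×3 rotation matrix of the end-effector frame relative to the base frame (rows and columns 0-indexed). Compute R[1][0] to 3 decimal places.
-0.866

End-effector x-axis (col 0 of R) = (0.5000,-0.8660,0.0000)
R[1][0] = -0.8660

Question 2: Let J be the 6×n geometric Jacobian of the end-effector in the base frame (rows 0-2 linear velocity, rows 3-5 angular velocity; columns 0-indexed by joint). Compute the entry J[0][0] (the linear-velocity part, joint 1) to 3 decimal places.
axis z_0 = ẑ; lever o_n−o_0 = (5.2394,3.0249,11.2426)
cross product → J_v[:, 0] = (-3.0249,5.2394,0.0000)
J_ω[:, 0] = z_0
entry J[0][0] = -3.0249

-3.025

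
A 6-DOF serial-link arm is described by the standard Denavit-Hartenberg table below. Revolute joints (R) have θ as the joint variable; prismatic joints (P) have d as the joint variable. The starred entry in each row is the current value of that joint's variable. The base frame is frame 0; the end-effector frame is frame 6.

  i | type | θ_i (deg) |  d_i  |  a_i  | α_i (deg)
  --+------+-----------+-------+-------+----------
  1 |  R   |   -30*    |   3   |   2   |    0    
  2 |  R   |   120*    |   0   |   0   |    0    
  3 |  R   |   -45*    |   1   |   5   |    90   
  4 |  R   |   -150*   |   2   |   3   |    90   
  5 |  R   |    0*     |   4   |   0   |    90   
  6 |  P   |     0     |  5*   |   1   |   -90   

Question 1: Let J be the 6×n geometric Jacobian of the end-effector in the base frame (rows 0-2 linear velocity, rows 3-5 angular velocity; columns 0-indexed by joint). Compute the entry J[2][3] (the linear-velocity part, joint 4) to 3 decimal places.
axis z_3 = (0.7071,-0.7071,0.0000); lever o_n−o_3 = (-5.9850,-1.7424,1.4641)
cross product → J_v[:, 3] = (-1.0353,-1.0353,-5.4641)
J_ω[:, 3] = z_3
entry J[2][3] = -5.4641

-5.464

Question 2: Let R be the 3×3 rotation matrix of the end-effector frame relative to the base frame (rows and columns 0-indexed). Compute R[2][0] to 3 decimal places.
-0.500

End-effector x-axis (col 0 of R) = (-0.6124,-0.6124,-0.5000)
R[2][0] = -0.5000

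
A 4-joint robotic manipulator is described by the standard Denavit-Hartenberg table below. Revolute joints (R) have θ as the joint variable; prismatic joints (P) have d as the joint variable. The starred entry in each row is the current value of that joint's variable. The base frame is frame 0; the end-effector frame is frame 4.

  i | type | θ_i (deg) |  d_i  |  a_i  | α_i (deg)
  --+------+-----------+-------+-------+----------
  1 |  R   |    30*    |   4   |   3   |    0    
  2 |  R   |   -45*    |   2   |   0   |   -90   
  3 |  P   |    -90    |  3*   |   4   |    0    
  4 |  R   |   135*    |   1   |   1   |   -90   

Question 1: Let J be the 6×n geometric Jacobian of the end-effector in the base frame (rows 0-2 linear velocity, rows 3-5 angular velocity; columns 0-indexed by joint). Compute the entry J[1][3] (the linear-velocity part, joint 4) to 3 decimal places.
axis z_3 = (0.2588,0.9659,0.0000); lever o_n−o_3 = (0.9418,0.7829,-0.7071)
cross product → J_v[:, 3] = (-0.6830,0.1830,-0.7071)
J_ω[:, 3] = z_3
entry J[1][3] = 0.1830

0.183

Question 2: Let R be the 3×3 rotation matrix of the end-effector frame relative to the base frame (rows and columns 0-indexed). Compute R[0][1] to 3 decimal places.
End-effector y-axis (col 1 of R) = (-0.2588,-0.9659,-0.0000)
R[0][1] = -0.2588

-0.259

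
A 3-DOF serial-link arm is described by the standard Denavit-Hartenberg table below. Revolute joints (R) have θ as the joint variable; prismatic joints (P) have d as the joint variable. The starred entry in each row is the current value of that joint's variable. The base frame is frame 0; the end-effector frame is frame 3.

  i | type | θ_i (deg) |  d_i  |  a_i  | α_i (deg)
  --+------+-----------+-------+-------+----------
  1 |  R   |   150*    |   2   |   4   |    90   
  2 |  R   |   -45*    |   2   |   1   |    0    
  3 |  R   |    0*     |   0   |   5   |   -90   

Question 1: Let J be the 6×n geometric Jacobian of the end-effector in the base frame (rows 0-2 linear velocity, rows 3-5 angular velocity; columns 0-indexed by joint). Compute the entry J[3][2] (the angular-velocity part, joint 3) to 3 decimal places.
0.500

axis z_2 = (0.5000,0.8660,0.0000); lever o_n−o_2 = (-3.0619,1.7678,-3.5355)
cross product → J_v[:, 2] = (-3.0619,1.7678,3.5355)
J_ω[:, 2] = z_2
entry J[3][2] = 0.5000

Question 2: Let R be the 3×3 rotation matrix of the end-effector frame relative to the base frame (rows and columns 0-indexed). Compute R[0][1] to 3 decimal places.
End-effector y-axis (col 1 of R) = (-0.5000,-0.8660,-0.0000)
R[0][1] = -0.5000

-0.500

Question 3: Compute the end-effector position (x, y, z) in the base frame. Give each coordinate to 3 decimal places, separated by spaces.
-6.138 5.853 -2.243

after link 1: o_1 = (-3.4641, 2.0000, 2.0000)
after link 2: o_2 = (-3.0765, 4.0856, 1.2929)
after link 3: o_3 = (-6.1383, 5.8534, -2.2426)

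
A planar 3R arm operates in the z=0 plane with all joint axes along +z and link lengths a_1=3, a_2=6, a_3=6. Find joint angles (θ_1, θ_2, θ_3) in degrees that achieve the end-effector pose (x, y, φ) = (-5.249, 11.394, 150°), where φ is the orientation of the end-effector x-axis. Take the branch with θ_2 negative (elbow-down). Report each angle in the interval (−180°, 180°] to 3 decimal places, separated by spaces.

120.712 -44.986 74.274

wrist centre = target − a_3·(cos φ, sin φ) = (-0.0528, 8.3940)
cos θ_2 = (70.4620−3²−6²)/(2·3·6) = 0.7073; θ_2 = -44.9861° (elbow-down)
β = atan2(8.3940,-0.0528) = 90.3607°; ψ = atan2(-4.2416,7.2437) = -30.3516°
θ_1 = β − ψ = 120.7123°
θ_3 = φ − θ_1 − θ_2 = 74.2738° (wrapped to (-180°,180°])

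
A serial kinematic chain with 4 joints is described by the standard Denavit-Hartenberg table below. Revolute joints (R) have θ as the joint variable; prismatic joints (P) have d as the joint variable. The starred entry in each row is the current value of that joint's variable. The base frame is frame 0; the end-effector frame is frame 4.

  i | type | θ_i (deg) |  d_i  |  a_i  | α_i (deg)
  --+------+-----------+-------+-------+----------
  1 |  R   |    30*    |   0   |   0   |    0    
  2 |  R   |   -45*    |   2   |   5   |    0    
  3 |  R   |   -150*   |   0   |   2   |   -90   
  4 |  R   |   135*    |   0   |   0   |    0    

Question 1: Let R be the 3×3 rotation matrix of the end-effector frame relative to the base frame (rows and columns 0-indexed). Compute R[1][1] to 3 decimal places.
End-effector y-axis (col 1 of R) = (0.6830,0.1830,0.7071)
R[1][1] = 0.1830

0.183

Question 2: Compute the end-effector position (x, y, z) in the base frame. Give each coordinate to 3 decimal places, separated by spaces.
after link 1: o_1 = (0.0000, 0.0000, 0.0000)
after link 2: o_2 = (4.8296, -1.2941, 2.0000)
after link 3: o_3 = (2.8978, -1.8117, 2.0000)
after link 4: o_4 = (2.8978, -1.8117, 2.0000)

2.898 -1.812 2.000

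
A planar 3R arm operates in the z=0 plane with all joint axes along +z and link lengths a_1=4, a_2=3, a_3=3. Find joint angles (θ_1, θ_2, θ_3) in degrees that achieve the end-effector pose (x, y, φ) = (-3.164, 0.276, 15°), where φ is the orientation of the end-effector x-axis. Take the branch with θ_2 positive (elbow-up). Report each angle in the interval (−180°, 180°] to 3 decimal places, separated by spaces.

159.430 60.012 155.558

wrist centre = target − a_3·(cos φ, sin φ) = (-6.0618, -0.5005)
cos θ_2 = (36.9956−4²−3²)/(2·4·3) = 0.4998; θ_2 = 60.0121° (elbow-up)
β = atan2(-0.5005,-6.0618) = -175.2804°; ψ = atan2(2.5984,5.4995) = 25.2899°
θ_1 = β − ψ = -200.5703°
θ_3 = φ − θ_1 − θ_2 = 155.5582° (wrapped to (-180°,180°])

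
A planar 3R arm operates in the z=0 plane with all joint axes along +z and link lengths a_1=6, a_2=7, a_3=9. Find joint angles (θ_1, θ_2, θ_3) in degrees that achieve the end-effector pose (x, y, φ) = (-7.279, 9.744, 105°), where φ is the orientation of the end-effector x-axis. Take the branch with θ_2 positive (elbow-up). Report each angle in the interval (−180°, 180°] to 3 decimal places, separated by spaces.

wrist centre = target − a_3·(cos φ, sin φ) = (-4.9496, 1.0507)
cos θ_2 = (25.6027−6²−7²)/(2·6·7) = -0.7071; θ_2 = 135.0003° (elbow-up)
β = atan2(1.0507,-4.9496) = 168.0156°; ψ = atan2(4.9497,1.0502) = 78.0207°
θ_1 = β − ψ = 89.9949°
θ_3 = φ − θ_1 − θ_2 = -119.9952° (wrapped to (-180°,180°])

89.995 135.000 -119.995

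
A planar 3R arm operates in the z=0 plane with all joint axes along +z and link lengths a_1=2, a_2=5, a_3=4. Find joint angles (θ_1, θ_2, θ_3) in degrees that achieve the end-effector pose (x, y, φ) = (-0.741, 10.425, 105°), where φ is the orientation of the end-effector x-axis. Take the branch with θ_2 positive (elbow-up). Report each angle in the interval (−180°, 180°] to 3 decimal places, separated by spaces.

54.851 45.020 5.129

wrist centre = target − a_3·(cos φ, sin φ) = (0.2943, 6.5613)
cos θ_2 = (43.1372−2²−5²)/(2·2·5) = 0.7069; θ_2 = 45.0199° (elbow-up)
β = atan2(6.5613,0.2943) = 87.4320°; ψ = atan2(3.5368,5.5343) = 32.5811°
θ_1 = β − ψ = 54.8509°
θ_3 = φ − θ_1 − θ_2 = 5.1292° (wrapped to (-180°,180°])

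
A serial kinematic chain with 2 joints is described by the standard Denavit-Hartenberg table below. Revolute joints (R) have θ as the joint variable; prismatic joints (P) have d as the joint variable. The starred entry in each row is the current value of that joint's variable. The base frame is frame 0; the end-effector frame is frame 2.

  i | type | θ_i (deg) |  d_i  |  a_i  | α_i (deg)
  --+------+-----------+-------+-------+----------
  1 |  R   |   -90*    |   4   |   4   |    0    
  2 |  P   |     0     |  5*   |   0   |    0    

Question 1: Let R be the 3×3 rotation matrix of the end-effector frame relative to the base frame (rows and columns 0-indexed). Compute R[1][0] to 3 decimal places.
End-effector x-axis (col 0 of R) = (0.0000,-1.0000,0.0000)
R[1][0] = -1.0000

-1.000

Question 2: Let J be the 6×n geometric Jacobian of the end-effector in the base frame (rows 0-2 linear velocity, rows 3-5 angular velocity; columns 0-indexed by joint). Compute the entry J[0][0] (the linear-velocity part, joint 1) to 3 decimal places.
4.000

axis z_0 = ẑ; lever o_n−o_0 = (0.0000,-4.0000,9.0000)
cross product → J_v[:, 0] = (4.0000,0.0000,-0.0000)
J_ω[:, 0] = z_0
entry J[0][0] = 4.0000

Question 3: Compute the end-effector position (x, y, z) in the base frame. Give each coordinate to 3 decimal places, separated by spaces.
0.000 -4.000 9.000

after link 1: o_1 = (0.0000, -4.0000, 4.0000)
after link 2: o_2 = (0.0000, -4.0000, 9.0000)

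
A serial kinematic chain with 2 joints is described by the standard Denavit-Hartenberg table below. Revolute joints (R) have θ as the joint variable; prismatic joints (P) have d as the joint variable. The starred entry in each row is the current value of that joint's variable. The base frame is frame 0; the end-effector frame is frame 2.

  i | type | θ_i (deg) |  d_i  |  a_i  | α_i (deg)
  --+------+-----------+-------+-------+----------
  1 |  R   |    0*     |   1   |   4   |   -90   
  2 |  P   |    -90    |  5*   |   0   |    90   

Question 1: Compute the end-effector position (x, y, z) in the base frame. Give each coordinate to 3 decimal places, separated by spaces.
4.000 5.000 1.000

after link 1: o_1 = (4.0000, 0.0000, 1.0000)
after link 2: o_2 = (4.0000, 5.0000, 1.0000)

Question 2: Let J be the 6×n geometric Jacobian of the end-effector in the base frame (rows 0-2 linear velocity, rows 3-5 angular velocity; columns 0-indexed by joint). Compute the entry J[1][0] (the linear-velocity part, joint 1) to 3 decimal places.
4.000

axis z_0 = ẑ; lever o_n−o_0 = (4.0000,5.0000,1.0000)
cross product → J_v[:, 0] = (-5.0000,4.0000,0.0000)
J_ω[:, 0] = z_0
entry J[1][0] = 4.0000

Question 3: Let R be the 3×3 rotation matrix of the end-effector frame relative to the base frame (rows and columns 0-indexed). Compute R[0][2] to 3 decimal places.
End-effector z-axis (col 2 of R) = (-1.0000,0.0000,0.0000)
R[0][2] = -1.0000

-1.000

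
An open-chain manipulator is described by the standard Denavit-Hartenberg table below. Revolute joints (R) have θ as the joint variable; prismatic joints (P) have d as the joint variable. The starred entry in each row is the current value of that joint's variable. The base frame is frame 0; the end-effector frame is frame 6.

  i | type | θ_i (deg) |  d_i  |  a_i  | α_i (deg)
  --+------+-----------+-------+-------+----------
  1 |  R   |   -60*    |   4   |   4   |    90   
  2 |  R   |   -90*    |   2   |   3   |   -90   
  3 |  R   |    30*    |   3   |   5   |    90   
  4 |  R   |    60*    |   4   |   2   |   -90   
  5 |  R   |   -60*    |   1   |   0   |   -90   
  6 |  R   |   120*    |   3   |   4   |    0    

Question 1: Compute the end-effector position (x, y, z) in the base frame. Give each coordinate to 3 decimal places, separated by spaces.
after link 1: o_1 = (2.0000, -3.4641, 4.0000)
after link 2: o_2 = (0.2679, -4.4641, 1.0000)
after link 3: o_3 = (3.9330, -5.8122, -3.3301)
after link 4: o_4 = (2.2321, -8.7942, -6.1962)
after link 5: o_5 = (2.1071, -9.4437, -5.4462)
after link 6: o_6 = (6.0021, -6.7930, -7.1202)

6.002 -6.793 -7.120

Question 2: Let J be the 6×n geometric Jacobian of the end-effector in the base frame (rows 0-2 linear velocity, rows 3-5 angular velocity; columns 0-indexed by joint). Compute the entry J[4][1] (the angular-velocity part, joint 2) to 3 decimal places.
-0.500

axis z_1 = (-0.8660,-0.5000,0.0000); lever o_n−o_1 = (4.0021,-3.3289,-11.1202)
cross product → J_v[:, 1] = (5.5601,-9.6304,4.8840)
J_ω[:, 1] = z_1
entry J[4][1] = -0.5000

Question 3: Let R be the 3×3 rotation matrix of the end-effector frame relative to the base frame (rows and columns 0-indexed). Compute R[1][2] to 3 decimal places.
-0.325

End-effector z-axis (col 2 of R) = (0.9375,-0.3248,-0.1250)
R[1][2] = -0.3248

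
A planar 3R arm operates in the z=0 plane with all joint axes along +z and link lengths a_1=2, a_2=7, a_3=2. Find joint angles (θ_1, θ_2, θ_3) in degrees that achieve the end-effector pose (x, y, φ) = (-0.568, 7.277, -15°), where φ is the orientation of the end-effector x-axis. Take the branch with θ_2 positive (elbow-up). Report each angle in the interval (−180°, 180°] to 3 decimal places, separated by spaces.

wrist centre = target − a_3·(cos φ, sin φ) = (-2.4999, 7.7946)
cos θ_2 = (67.0056−2²−7²)/(2·2·7) = 0.5002; θ_2 = 59.9867° (elbow-up)
β = atan2(7.7946,-2.4999) = 107.7818°; ψ = atan2(6.0614,5.5014) = 47.7725°
θ_1 = β − ψ = 60.0093°
θ_3 = φ − θ_1 − θ_2 = -134.9959° (wrapped to (-180°,180°])

60.009 59.987 -134.996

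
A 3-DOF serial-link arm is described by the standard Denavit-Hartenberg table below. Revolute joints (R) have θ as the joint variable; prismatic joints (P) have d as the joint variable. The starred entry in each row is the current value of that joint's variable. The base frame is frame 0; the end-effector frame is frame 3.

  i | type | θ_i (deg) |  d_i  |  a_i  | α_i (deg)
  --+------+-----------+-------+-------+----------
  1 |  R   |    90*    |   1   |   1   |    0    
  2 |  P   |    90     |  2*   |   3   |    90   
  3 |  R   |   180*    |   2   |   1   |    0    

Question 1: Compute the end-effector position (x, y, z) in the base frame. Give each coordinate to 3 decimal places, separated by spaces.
after link 1: o_1 = (0.0000, 1.0000, 1.0000)
after link 2: o_2 = (-3.0000, 1.0000, 3.0000)
after link 3: o_3 = (-2.0000, 3.0000, 3.0000)

-2.000 3.000 3.000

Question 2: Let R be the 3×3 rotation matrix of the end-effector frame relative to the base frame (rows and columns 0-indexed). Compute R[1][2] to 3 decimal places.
End-effector z-axis (col 2 of R) = (0.0000,1.0000,0.0000)
R[1][2] = 1.0000

1.000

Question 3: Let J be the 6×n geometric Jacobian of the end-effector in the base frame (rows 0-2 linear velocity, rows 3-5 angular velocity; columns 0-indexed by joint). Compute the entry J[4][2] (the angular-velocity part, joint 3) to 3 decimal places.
1.000

axis z_2 = (0.0000,1.0000,0.0000); lever o_n−o_2 = (1.0000,2.0000,0.0000)
cross product → J_v[:, 2] = (0.0000,0.0000,-1.0000)
J_ω[:, 2] = z_2
entry J[4][2] = 1.0000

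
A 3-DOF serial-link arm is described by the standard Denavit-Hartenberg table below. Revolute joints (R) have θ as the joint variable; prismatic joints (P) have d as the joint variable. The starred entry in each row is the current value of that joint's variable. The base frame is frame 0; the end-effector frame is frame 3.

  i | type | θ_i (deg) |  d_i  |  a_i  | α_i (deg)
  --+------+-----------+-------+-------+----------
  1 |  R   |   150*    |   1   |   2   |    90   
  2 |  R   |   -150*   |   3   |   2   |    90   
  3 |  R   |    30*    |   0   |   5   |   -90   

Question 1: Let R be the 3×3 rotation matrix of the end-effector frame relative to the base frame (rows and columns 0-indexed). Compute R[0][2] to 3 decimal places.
0.058

End-effector z-axis (col 2 of R) = (0.0580,0.9665,0.2500)
R[0][2] = 0.0580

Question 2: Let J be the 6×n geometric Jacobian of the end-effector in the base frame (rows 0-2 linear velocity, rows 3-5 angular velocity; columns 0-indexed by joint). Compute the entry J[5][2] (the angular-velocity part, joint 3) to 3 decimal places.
axis z_2 = (0.4330,-0.2500,0.8660); lever o_n−o_2 = (4.4976,0.2901,-2.1651)
cross product → J_v[:, 2] = (0.2901,4.8325,1.2500)
J_ω[:, 2] = z_2
entry J[5][2] = 0.8660

0.866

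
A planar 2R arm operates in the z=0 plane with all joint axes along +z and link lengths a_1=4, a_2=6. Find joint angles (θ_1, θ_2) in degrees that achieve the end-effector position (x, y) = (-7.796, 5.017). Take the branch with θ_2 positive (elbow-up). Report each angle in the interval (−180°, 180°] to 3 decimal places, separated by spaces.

cos θ_2 = (85.9479−4²−6²)/(2·4·6) = 0.7072; θ_2 = 44.9886° (elbow-up)
β = atan2(5.0170,-7.7960) = 147.2373°; ψ = atan2(4.2418,8.2435) = 27.2287°
θ_1 = β − ψ = 120.0086°

120.009 44.989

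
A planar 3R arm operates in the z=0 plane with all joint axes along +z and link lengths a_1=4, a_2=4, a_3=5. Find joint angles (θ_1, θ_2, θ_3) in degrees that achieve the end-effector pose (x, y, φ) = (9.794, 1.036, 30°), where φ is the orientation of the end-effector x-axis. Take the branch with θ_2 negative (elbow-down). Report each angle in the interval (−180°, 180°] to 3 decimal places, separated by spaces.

30.003 -90.005 90.002

wrist centre = target − a_3·(cos φ, sin φ) = (5.4639, -1.4640)
cos θ_2 = (31.9972−4²−4²)/(2·4·4) = -0.0001; θ_2 = -90.0050° (elbow-down)
β = atan2(-1.4640,5.4639) = -14.9996°; ψ = atan2(-4.0000,3.9997) = -45.0025°
θ_1 = β − ψ = 30.0029°
θ_3 = φ − θ_1 − θ_2 = 90.0021° (wrapped to (-180°,180°])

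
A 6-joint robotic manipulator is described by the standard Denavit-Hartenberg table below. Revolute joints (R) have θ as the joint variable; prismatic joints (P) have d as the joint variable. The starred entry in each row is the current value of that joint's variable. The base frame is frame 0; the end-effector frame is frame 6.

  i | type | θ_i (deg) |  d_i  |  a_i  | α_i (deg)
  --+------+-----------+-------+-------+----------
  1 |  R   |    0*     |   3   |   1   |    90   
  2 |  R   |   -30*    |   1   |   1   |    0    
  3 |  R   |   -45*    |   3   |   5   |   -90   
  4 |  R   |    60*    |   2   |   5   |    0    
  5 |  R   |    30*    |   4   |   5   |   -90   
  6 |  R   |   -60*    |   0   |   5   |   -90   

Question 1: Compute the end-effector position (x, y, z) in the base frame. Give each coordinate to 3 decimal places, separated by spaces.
13.785 7.830 -2.071

after link 1: o_1 = (1.0000, 0.0000, 3.0000)
after link 2: o_2 = (1.8660, -1.0000, 2.5000)
after link 3: o_3 = (3.1601, -4.0000, -2.3296)
after link 4: o_4 = (5.7390, 0.3301, -4.2268)
after link 5: o_5 = (9.6027, 5.3301, -3.1915)
after link 6: o_6 = (13.7853, 7.8301, -2.0708)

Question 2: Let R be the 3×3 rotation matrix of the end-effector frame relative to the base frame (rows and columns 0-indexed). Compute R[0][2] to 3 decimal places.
End-effector z-axis (col 2 of R) = (-0.4830,0.8660,-0.1294)
R[0][2] = -0.4830

-0.483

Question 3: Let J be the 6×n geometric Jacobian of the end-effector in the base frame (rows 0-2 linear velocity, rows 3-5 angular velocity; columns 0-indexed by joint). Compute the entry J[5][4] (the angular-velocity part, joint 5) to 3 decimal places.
axis z_4 = (0.9659,-0.0000,0.2588); lever o_n−o_4 = (8.0463,7.5000,2.1560)
cross product → J_v[:, 4] = (-1.9411,0.0000,7.2444)
J_ω[:, 4] = z_4
entry J[5][4] = 0.2588

0.259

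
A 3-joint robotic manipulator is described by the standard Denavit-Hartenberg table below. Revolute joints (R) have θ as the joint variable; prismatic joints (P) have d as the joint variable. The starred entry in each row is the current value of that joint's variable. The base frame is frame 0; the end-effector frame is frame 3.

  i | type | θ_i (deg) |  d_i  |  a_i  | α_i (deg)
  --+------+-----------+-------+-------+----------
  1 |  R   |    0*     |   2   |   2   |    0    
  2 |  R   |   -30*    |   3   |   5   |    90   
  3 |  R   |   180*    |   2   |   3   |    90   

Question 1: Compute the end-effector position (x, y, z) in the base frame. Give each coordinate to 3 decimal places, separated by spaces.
2.732 -2.732 5.000

after link 1: o_1 = (2.0000, 0.0000, 2.0000)
after link 2: o_2 = (6.3301, -2.5000, 5.0000)
after link 3: o_3 = (2.7321, -2.7321, 5.0000)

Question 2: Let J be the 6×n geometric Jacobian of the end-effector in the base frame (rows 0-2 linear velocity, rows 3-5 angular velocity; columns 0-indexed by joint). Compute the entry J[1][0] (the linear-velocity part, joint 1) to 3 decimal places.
2.732

axis z_0 = ẑ; lever o_n−o_0 = (2.7321,-2.7321,5.0000)
cross product → J_v[:, 0] = (2.7321,2.7321,-0.0000)
J_ω[:, 0] = z_0
entry J[1][0] = 2.7321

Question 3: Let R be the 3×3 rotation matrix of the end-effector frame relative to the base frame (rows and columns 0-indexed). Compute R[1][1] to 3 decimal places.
-0.866

End-effector y-axis (col 1 of R) = (-0.5000,-0.8660,0.0000)
R[1][1] = -0.8660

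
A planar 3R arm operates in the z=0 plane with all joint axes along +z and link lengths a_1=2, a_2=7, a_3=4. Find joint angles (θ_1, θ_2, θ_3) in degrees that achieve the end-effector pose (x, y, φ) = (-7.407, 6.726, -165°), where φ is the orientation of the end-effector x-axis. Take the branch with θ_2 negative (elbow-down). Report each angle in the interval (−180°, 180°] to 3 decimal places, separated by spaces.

150.013 -45.019 90.006

wrist centre = target − a_3·(cos φ, sin φ) = (-3.5433, 7.7613)
cos θ_2 = (72.7924−2²−7²)/(2·2·7) = 0.7069; θ_2 = -45.0192° (elbow-down)
β = atan2(7.7613,-3.5433) = 114.5384°; ψ = atan2(-4.9514,6.9481) = -35.4747°
θ_1 = β − ψ = 150.0131°
θ_3 = φ − θ_1 − θ_2 = 90.0061° (wrapped to (-180°,180°])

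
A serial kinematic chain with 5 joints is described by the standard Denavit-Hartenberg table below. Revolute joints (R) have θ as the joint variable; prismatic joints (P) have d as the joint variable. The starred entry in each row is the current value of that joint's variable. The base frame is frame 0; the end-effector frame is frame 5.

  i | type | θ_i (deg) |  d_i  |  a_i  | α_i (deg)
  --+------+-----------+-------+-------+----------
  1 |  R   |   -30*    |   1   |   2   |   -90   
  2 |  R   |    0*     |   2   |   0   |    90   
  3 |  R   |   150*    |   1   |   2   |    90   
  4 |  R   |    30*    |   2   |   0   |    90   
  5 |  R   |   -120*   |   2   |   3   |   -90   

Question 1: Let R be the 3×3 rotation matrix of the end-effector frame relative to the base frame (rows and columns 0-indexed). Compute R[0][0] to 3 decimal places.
-0.533

End-effector x-axis (col 0 of R) = (-0.5335,-0.8080,-0.2500)
R[0][0] = -0.5335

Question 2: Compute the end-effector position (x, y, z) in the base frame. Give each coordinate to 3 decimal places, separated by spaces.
after link 1: o_1 = (1.7321, -1.0000, 1.0000)
after link 2: o_2 = (2.7321, 0.7321, 1.0000)
after link 3: o_3 = (1.7321, 2.4641, 2.0000)
after link 4: o_4 = (3.4641, 3.4641, 2.0000)
after link 5: o_5 = (1.3636, 1.9061, -0.4821)

1.364 1.906 -0.482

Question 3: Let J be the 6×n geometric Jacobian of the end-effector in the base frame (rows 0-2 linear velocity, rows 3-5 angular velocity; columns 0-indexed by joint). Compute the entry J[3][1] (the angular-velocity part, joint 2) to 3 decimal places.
0.500

axis z_1 = (0.5000,0.8660,0.0000); lever o_n−o_1 = (-0.3684,2.9061,-1.4821)
cross product → J_v[:, 1] = (-1.2835,0.7410,1.7721)
J_ω[:, 1] = z_1
entry J[3][1] = 0.5000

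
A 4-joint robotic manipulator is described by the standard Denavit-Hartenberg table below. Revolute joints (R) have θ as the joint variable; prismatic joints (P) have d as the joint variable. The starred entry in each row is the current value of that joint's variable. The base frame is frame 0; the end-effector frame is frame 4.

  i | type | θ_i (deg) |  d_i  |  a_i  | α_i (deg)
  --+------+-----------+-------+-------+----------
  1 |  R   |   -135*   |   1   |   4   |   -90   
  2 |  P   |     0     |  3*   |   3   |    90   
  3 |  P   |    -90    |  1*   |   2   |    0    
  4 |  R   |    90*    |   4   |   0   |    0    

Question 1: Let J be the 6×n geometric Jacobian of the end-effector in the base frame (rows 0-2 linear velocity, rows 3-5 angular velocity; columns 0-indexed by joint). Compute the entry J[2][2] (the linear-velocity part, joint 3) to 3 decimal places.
prismatic axis z_2 = (0.0000,0.0000,1.0000)
J_v[:, 2] = z_2; J_ω[:, 2] = (0,0,0)
entry J[2][2] = 1.0000

1.000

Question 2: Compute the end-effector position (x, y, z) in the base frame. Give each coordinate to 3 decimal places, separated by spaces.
after link 1: o_1 = (-2.8284, -2.8284, 1.0000)
after link 2: o_2 = (-2.8284, -7.0711, 1.0000)
after link 3: o_3 = (-4.2426, -5.6569, 2.0000)
after link 4: o_4 = (-4.2426, -5.6569, 6.0000)

-4.243 -5.657 6.000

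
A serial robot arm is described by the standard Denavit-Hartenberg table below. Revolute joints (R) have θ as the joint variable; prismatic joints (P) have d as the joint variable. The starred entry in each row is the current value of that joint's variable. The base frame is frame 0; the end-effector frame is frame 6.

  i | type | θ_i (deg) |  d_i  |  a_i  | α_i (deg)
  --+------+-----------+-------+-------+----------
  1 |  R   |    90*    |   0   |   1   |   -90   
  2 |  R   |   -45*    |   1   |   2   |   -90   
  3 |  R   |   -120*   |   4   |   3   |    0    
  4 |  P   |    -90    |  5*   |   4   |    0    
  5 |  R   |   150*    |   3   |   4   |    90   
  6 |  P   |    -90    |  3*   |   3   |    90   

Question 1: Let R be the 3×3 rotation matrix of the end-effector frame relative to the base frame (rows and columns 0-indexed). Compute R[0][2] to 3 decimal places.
0.866

End-effector z-axis (col 2 of R) = (0.8660,-0.3536,-0.3536)
R[0][2] = 0.8660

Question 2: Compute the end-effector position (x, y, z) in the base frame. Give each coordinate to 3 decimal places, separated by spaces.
after link 1: o_1 = (0.0000, 1.0000, 0.0000)
after link 2: o_2 = (-1.0000, 2.4142, 1.4142)
after link 3: o_3 = (-3.5981, 4.1820, -2.4749)
after link 4: o_4 = (-1.5981, 5.2680, -8.4599)
after link 5: o_5 = (-5.0622, 8.8036, -9.1670)
after link 6: o_6 = (-6.5622, 4.8451, -8.8828)

-6.562 4.845 -8.883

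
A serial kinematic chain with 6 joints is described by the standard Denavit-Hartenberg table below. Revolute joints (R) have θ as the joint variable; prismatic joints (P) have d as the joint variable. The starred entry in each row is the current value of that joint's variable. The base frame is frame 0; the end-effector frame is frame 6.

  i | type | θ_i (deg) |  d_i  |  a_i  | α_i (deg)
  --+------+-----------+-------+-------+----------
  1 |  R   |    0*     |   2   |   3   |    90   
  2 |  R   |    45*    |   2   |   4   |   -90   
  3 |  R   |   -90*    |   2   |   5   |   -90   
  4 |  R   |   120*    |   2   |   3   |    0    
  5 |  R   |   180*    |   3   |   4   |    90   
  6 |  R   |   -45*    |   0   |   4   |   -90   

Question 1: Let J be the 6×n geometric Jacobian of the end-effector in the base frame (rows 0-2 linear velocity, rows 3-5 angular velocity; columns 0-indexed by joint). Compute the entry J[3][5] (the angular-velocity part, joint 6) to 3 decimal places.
axis z_5 = (-0.3536,0.8660,0.3536); lever o_n−o_5 = (-3.7321,-1.4142,-0.2679)
cross product → J_v[:, 5] = (0.2679,-1.4142,3.7321)
J_ω[:, 5] = z_5
entry J[3][5] = -0.3536

-0.354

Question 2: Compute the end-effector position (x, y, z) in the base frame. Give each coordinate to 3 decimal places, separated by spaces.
3.605 -8.914 10.123

after link 1: o_1 = (3.0000, 0.0000, 2.0000)
after link 2: o_2 = (5.8284, -2.0000, 4.8284)
after link 3: o_3 = (4.4142, -7.0000, 6.2426)
after link 4: o_4 = (7.6655, -5.5000, 5.8197)
after link 5: o_5 = (7.3374, -7.5000, 10.3905)
after link 6: o_6 = (3.6053, -8.9142, 10.1226)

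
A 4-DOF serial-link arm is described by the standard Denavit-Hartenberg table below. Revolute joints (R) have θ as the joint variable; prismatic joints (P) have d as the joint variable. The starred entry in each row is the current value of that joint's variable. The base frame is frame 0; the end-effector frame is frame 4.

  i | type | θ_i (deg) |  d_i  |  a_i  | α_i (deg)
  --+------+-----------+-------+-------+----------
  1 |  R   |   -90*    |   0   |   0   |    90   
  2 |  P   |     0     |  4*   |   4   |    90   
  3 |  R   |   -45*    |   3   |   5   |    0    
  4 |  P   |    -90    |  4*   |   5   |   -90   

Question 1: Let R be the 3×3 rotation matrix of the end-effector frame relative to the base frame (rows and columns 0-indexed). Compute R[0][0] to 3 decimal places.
0.707

End-effector x-axis (col 0 of R) = (0.7071,0.7071,-0.0000)
R[0][0] = 0.7071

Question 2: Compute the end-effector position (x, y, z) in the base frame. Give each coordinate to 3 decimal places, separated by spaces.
after link 1: o_1 = (0.0000, 0.0000, 0.0000)
after link 2: o_2 = (-4.0000, -4.0000, 0.0000)
after link 3: o_3 = (-0.4645, -7.5355, -3.0000)
after link 4: o_4 = (3.0711, -4.0000, -7.0000)

3.071 -4.000 -7.000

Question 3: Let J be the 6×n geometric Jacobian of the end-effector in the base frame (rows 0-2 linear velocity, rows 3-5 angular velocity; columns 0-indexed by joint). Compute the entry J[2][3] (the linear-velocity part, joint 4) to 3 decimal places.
prismatic axis z_3 = (-0.0000,-0.0000,-1.0000)
J_v[:, 3] = z_3; J_ω[:, 3] = (0,0,0)
entry J[2][3] = -1.0000

-1.000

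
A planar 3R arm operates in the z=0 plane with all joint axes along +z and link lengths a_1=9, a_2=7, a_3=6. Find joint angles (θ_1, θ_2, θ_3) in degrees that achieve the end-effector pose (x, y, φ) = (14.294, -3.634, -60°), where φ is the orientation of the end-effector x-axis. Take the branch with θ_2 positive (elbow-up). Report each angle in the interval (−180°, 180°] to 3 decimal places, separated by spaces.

wrist centre = target − a_3·(cos φ, sin φ) = (11.2940, 1.5622)
cos θ_2 = (129.9948−9²−7²)/(2·9·7) = -0.0000; θ_2 = 90.0024° (elbow-up)
β = atan2(1.5622,11.2940) = 7.8750°; ψ = atan2(7.0000,8.9997) = 37.8759°
θ_1 = β − ψ = -30.0009°
θ_3 = φ − θ_1 − θ_2 = -120.0015° (wrapped to (-180°,180°])

-30.001 90.002 -120.002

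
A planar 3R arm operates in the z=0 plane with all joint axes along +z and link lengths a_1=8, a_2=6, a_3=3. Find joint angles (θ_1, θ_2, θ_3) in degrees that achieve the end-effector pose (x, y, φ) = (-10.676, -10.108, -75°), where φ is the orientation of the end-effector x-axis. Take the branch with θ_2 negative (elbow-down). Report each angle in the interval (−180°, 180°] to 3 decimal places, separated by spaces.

-135.002 -29.991 89.993

wrist centre = target − a_3·(cos φ, sin φ) = (-11.4525, -7.2102)
cos θ_2 = (183.1461−8²−6²)/(2·8·6) = 0.8661; θ_2 = -29.9909° (elbow-down)
β = atan2(-7.2102,-11.4525) = -147.8064°; ψ = atan2(-2.9992,13.1966) = -12.8040°
θ_1 = β − ψ = -135.0023°
θ_3 = φ − θ_1 − θ_2 = 89.9932° (wrapped to (-180°,180°])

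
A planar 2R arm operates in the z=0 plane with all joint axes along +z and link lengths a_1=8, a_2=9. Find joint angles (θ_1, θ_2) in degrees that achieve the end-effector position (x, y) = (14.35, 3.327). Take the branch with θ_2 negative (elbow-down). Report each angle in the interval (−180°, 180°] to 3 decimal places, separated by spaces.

cos θ_2 = (216.9914−8²−9²)/(2·8·9) = 0.4999; θ_2 = -60.0039° (elbow-down)
β = atan2(3.3270,14.3500) = 13.0532°; ψ = atan2(-7.7945,12.4995) = -31.9472°
θ_1 = β − ψ = 45.0005°

45.000 -60.004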